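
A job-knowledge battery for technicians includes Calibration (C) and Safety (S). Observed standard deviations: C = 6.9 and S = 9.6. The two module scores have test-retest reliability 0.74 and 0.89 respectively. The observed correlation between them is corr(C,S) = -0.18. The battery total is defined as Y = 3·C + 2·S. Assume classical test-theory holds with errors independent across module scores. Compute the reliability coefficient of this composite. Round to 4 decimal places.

Var(Y) = 3²·6.9² + 2²·9.6² + 2·[6·6.9·9.6·(-0.18)] = 797.13 − 143.078 = 654.052.
Because errors are independent across components, Cov(Tᵢ,Tⱼ) = Cov(Xᵢ,Xⱼ); the off-diagonal part of the true-score variance is the same as above.
True-score variance = [3²·6.9²·0.74 + 2²·9.6²·0.89] − 143.078 = 645.172 − 143.078 = 502.094.
Reliability = 502.094 / 654.052 = 0.7677.

0.7677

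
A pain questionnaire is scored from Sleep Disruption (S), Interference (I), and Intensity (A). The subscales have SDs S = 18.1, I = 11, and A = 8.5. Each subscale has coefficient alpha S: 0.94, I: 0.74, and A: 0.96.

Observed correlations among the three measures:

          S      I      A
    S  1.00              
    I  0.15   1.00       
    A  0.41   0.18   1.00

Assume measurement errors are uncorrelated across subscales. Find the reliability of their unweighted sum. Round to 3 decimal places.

0.927

Var(S+I+A) = 18.1² + 11² + 8.5² + 2·[18.1·11·0.15 + 18.1·8.5·0.41 + 11·8.5·0.18] = 520.86 + 219.547 = 740.407.
Because errors are independent across components, Cov(Tᵢ,Tⱼ) = Cov(Xᵢ,Xⱼ); the off-diagonal part of the true-score variance is the same as above.
True-score variance = [18.1²·0.94 + 11²·0.74 + 8.5²·0.96] + 219.547 = 466.853 + 219.547 = 686.4.
Reliability = 686.4 / 740.407 = 0.927.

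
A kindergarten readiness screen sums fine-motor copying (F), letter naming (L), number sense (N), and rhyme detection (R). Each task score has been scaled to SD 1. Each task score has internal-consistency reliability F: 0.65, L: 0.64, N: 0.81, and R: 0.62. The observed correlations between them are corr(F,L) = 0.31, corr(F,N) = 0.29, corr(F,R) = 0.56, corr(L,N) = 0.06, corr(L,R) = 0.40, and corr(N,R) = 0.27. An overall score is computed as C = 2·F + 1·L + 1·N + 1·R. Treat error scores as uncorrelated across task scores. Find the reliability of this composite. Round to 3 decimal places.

0.822

Var(C) = 2² + 1 + 1 + 1 + 2·[2·0.31 + 2·0.29 + 2·0.56 + 0.06 + 0.40 + 0.27] = 7 + 6.1 = 13.1.
With uncorrelated errors the cross-covariances are all true-score covariance, so they carry over unchanged; only the diagonal terms shrink to ρᵢσᵢ².
True-score variance = [2²·0.65 + 0.64 + 0.81 + 0.62] + 6.1 = 4.67 + 6.1 = 10.77.
Reliability = 10.77 / 13.1 = 0.822.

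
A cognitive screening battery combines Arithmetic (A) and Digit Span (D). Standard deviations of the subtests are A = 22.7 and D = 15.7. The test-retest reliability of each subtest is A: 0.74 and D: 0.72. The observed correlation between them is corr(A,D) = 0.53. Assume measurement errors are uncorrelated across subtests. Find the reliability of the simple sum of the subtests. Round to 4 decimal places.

Var(A+D) = 22.7² + 15.7² + 2·[22.7·15.7·0.53] = 761.78 + 377.773 = 1139.55.
Under uncorrelated errors the observed covariances equal the true-score covariances, so only the own-variance terms attenuate.
True-score variance = [22.7²·0.74 + 15.7²·0.72] + 377.773 = 558.787 + 377.773 = 936.561.
Reliability = 936.561 / 1139.55 = 0.8219.

0.8219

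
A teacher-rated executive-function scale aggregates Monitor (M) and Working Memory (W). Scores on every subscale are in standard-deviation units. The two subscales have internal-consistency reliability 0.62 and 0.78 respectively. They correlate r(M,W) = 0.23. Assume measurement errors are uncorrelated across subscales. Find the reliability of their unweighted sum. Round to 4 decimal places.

Var(M+W) = 2 + 2·[0.23] = 2 + 0.46 = 2.46.
Under uncorrelated errors the observed covariances equal the true-score covariances, so only the own-variance terms attenuate.
True-score variance = [0.62 + 0.78] + 0.46 = 1.4 + 0.46 = 1.86.
Reliability = 1.86 / 2.46 = 0.7561.

0.7561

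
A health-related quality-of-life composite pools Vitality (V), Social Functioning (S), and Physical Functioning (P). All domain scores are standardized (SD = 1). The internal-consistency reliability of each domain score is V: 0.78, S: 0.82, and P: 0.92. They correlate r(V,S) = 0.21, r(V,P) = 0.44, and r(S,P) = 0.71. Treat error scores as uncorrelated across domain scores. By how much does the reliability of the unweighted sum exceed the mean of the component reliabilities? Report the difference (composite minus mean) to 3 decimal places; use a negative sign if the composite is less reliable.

0.076

Var(sum) = 3 + 2.72 = 5.72; true-score variance = 2.52 + 2.72 = 5.24; composite reliability = 0.9161.
Mean component reliability = 0.8400.
Difference = 0.9161 − 0.8400 = 0.076.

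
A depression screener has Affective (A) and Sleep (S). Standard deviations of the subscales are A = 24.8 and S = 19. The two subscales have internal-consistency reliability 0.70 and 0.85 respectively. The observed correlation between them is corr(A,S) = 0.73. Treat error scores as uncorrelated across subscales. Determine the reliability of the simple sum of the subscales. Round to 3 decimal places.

0.857

Var(A+S) = 24.8² + 19² + 2·[24.8·19·0.73] = 976.04 + 687.952 = 1663.99.
Under uncorrelated errors the observed covariances equal the true-score covariances, so only the own-variance terms attenuate.
True-score variance = [24.8²·0.70 + 19²·0.85] + 687.952 = 737.378 + 687.952 = 1425.33.
Reliability = 1425.33 / 1663.99 = 0.857.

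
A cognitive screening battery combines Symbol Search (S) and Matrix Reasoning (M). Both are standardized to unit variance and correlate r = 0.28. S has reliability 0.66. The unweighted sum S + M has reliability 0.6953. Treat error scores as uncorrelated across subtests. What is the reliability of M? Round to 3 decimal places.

Var(S+M) = 2 + 2·0.28 = 2.560.
True-score variance = ρ_S + ρ_M + 2·0.28, so 0.6953 = (0.66 + ρ_M + 0.56) / 2.560.
ρ_M = 0.6953·2.560 − 0.66 − 0.56 = 0.560.

0.560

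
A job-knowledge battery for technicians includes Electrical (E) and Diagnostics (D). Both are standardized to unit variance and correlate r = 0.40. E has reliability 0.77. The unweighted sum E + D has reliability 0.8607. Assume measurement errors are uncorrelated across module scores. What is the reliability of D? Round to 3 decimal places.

Var(E+D) = 2 + 2·0.40 = 2.800.
True-score variance = ρ_E + ρ_D + 2·0.40, so 0.8607 = (0.77 + ρ_D + 0.80) / 2.800.
ρ_D = 0.8607·2.800 − 0.77 − 0.80 = 0.840.

0.840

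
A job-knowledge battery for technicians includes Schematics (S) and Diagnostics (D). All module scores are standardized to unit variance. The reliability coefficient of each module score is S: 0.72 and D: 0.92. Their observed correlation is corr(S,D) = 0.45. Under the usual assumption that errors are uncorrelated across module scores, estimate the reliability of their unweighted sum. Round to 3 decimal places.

Var(S+D) = 2 + 2·[0.45] = 2 + 0.9 = 2.9.
Because errors are independent across components, Cov(Tᵢ,Tⱼ) = Cov(Xᵢ,Xⱼ); the off-diagonal part of the true-score variance is the same as above.
True-score variance = [0.72 + 0.92] + 0.9 = 1.64 + 0.9 = 2.54.
Reliability = 2.54 / 2.9 = 0.876.

0.876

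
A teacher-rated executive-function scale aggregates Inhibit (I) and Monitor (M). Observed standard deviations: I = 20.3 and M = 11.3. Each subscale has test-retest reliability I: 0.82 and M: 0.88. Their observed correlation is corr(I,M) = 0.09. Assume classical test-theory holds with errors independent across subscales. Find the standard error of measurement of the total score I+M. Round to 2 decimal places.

9.46

Var(total) = 539.78 + 41.2902 = 581.07.
True-score variance = 450.281 + 41.2902 = 491.571, so reliability = 0.8460.
Error variance = 581.07 − 491.571 = 89.499; SEM = √89.499 = 9.46.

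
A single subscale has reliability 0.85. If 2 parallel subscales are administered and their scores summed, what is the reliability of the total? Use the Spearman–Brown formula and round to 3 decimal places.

0.919

ρ_k = kρ / (1 + (k−1)ρ) = 2·0.85 / (1 + 1·0.85) = 1.700 / 1.850 = 0.919.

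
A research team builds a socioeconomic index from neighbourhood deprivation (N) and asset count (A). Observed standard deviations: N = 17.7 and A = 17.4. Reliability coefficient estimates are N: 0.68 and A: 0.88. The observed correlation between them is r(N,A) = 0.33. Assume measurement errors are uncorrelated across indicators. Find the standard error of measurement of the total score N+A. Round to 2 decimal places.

Var(total) = 616.05 + 203.267 = 819.317.
True-score variance = 479.466 + 203.267 = 682.733, so reliability = 0.8333.
Error variance = 819.317 − 682.733 = 136.584; SEM = √136.584 = 11.69.

11.69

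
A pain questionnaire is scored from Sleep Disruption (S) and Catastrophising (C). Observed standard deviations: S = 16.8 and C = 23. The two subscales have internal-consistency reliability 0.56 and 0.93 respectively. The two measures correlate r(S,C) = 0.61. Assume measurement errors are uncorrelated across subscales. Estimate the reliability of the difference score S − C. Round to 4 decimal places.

0.5256

Var(S−C) = 16.8² + 23² − 2·16.8·23·0.61 = 811.24 − 471.408 = 339.832.
Under uncorrelated errors the observed covariances equal the true-score covariances, so only the own-variance terms attenuate.
True-score variance = [16.8²·0.56 + 23²·0.93] − 471.408 = 650.024 − 471.408 = 178.616.
Reliability = 178.616 / 339.832 = 0.5256.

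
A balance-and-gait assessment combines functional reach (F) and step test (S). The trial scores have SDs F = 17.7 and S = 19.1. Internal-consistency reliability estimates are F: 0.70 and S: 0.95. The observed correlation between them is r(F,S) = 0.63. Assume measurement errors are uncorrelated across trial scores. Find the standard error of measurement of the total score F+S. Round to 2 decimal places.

Var(total) = 678.1 + 425.968 = 1104.07.
True-score variance = 565.873 + 425.968 = 991.841, so reliability = 0.8984.
Error variance = 1104.07 − 991.841 = 112.227; SEM = √112.227 = 10.59.

10.59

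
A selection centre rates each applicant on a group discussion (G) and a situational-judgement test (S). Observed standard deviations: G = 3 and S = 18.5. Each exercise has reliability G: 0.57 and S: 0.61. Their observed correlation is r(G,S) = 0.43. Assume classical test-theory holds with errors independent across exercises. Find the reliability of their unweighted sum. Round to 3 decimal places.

0.656

Var(G+S) = 3² + 18.5² + 2·[3·18.5·0.43] = 351.25 + 47.73 = 398.98.
Under uncorrelated errors the observed covariances equal the true-score covariances, so only the own-variance terms attenuate.
True-score variance = [3²·0.57 + 18.5²·0.61] + 47.73 = 213.903 + 47.73 = 261.632.
Reliability = 261.632 / 398.98 = 0.656.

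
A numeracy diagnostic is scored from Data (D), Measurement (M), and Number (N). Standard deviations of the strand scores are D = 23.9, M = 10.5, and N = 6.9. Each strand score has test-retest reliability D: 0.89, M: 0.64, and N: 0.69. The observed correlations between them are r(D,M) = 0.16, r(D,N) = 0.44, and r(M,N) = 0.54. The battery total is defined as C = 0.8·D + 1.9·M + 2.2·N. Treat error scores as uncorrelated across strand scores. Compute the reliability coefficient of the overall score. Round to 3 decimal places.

Var(C) = 0.8²·23.9² + 1.9²·10.5² + 2.2²·6.9² + 2·[1.52·23.9·10.5·0.16 + 1.76·23.9·6.9·0.44 + 4.18·10.5·6.9·0.54] = 994.009 + 704.543 = 1698.55.
Because errors are independent across components, Cov(Tᵢ,Tⱼ) = Cov(Xᵢ,Xⱼ); the off-diagonal part of the true-score variance is the same as above.
True-score variance = [0.8²·23.9²·0.89 + 1.9²·10.5²·0.64 + 2.2²·6.9²·0.69] + 704.543 = 739.081 + 704.543 = 1443.62.
Reliability = 1443.62 / 1698.55 = 0.850.

0.850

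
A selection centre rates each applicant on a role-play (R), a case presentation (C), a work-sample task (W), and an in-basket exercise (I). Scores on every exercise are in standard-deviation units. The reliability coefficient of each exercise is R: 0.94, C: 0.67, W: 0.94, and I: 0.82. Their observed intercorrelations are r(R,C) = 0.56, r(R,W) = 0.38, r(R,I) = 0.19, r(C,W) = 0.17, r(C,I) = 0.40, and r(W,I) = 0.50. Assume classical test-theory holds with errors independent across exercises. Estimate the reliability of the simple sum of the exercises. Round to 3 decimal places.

Var(R+C+W+I) = 4 + 2·[0.56 + 0.38 + 0.19 + 0.17 + 0.40 + 0.50] = 4 + 4.4 = 8.4.
Under uncorrelated errors the observed covariances equal the true-score covariances, so only the own-variance terms attenuate.
True-score variance = [0.94 + 0.67 + 0.94 + 0.82] + 4.4 = 3.37 + 4.4 = 7.77.
Reliability = 7.77 / 8.4 = 0.925.

0.925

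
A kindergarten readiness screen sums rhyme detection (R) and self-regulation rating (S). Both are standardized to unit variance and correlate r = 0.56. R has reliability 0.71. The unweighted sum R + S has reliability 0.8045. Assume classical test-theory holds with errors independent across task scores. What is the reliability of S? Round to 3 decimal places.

Var(R+S) = 2 + 2·0.56 = 3.120.
True-score variance = ρ_R + ρ_S + 2·0.56, so 0.8045 = (0.71 + ρ_S + 1.12) / 3.120.
ρ_S = 0.8045·3.120 − 0.71 − 1.12 = 0.680.

0.680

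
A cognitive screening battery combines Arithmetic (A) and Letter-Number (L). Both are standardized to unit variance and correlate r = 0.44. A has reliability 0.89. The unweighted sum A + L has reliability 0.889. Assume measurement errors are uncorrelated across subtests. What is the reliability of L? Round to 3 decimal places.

Var(A+L) = 2 + 2·0.44 = 2.880.
True-score variance = ρ_A + ρ_L + 2·0.44, so 0.889 = (0.89 + ρ_L + 0.88) / 2.880.
ρ_L = 0.889·2.880 − 0.89 − 0.88 = 0.790.

0.790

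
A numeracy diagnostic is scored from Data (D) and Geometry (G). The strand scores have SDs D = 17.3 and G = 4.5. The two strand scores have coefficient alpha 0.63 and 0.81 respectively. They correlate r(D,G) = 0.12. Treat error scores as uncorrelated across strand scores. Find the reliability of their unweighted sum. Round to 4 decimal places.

0.6612

Var(D+G) = 17.3² + 4.5² + 2·[17.3·4.5·0.12] = 319.54 + 18.684 = 338.224.
Under uncorrelated errors the observed covariances equal the true-score covariances, so only the own-variance terms attenuate.
True-score variance = [17.3²·0.63 + 4.5²·0.81] + 18.684 = 204.955 + 18.684 = 223.639.
Reliability = 223.639 / 338.224 = 0.6612.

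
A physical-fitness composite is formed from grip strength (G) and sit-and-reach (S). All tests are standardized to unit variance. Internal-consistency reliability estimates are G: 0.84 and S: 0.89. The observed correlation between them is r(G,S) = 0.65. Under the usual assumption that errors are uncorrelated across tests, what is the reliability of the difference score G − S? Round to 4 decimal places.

0.6143

Var(G−S) = 1 + 1 − 2·0.65 = 2 − 1.3 = 0.7.
Because errors are independent across components, Cov(Tᵢ,Tⱼ) = Cov(Xᵢ,Xⱼ); the off-diagonal part of the true-score variance is the same as above.
True-score variance = [0.84 + 0.89] − 1.3 = 1.73 − 1.3 = 0.43.
Reliability = 0.43 / 0.7 = 0.6143.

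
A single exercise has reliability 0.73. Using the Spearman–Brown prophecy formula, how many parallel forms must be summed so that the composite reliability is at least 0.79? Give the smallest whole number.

k ≥ ρ*(1−ρ₁)/(ρ₁(1−ρ*)) = 0.79·0.27 / (0.73·0.21) = 1.391.
Smallest integer k = 2.

2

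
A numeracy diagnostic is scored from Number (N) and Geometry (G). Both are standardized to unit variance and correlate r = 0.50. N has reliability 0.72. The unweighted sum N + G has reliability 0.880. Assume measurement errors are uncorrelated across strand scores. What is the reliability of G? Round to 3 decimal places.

0.920

Var(N+G) = 2 + 2·0.50 = 3.000.
True-score variance = ρ_N + ρ_G + 2·0.50, so 0.880 = (0.72 + ρ_G + 1.00) / 3.000.
ρ_G = 0.880·3.000 − 0.72 − 1.00 = 0.920.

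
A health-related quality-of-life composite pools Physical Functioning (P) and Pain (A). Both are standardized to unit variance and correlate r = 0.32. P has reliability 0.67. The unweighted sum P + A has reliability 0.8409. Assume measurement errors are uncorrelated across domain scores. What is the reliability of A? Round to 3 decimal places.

Var(P+A) = 2 + 2·0.32 = 2.640.
True-score variance = ρ_P + ρ_A + 2·0.32, so 0.8409 = (0.67 + ρ_A + 0.64) / 2.640.
ρ_A = 0.8409·2.640 − 0.67 − 0.64 = 0.910.

0.910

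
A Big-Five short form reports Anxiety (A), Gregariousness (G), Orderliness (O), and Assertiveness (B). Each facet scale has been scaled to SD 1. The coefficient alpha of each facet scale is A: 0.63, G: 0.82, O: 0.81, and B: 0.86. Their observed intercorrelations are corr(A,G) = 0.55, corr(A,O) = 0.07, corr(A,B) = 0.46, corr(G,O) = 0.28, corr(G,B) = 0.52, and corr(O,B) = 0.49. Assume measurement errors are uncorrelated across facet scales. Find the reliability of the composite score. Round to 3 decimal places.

0.899

Var(A+G+O+B) = 4 + 2·[0.55 + 0.07 + 0.46 + 0.28 + 0.52 + 0.49] = 4 + 4.74 = 8.74.
Because errors are independent across components, Cov(Tᵢ,Tⱼ) = Cov(Xᵢ,Xⱼ); the off-diagonal part of the true-score variance is the same as above.
True-score variance = [0.63 + 0.82 + 0.81 + 0.86] + 4.74 = 3.12 + 4.74 = 7.86.
Reliability = 7.86 / 8.74 = 0.899.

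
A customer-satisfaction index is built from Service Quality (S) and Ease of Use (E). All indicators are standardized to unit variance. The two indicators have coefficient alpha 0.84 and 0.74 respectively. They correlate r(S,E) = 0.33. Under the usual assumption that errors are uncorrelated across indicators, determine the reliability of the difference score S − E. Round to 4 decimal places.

0.6866

Var(S−E) = 1 + 1 − 2·0.33 = 2 − 0.66 = 1.34.
Under uncorrelated errors the observed covariances equal the true-score covariances, so only the own-variance terms attenuate.
True-score variance = [0.84 + 0.74] − 0.66 = 1.58 − 0.66 = 0.92.
Reliability = 0.92 / 1.34 = 0.6866.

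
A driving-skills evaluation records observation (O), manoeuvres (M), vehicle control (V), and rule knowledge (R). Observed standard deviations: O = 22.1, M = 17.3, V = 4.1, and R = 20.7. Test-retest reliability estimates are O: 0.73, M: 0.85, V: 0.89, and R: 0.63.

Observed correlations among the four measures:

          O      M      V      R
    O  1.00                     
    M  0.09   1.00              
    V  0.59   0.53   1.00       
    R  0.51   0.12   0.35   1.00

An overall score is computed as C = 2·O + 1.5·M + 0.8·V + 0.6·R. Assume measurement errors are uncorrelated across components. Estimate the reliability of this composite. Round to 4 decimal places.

0.8251

Var(C) = 2²·22.1² + 1.5²·17.3² + 0.8²·4.1² + 0.6²·20.7² + 2·[3·22.1·17.3·0.09 + 1.6·22.1·4.1·0.59 + 1.2·22.1·20.7·0.51 + 1.2·17.3·4.1·0.53 + 0.9·17.3·20.7·0.12 + 0.48·4.1·20.7·0.35] = 2792.06 + 1133.56 = 3925.62.
With uncorrelated errors the cross-covariances are all true-score covariance, so they carry over unchanged; only the diagonal terms shrink to ρᵢσᵢ².
True-score variance = [2²·22.1²·0.73 + 1.5²·17.3²·0.85 + 0.8²·4.1²·0.89 + 0.6²·20.7²·0.63] + 1133.56 = 2105.31 + 1133.56 = 3238.87.
Reliability = 3238.87 / 3925.62 = 0.8251.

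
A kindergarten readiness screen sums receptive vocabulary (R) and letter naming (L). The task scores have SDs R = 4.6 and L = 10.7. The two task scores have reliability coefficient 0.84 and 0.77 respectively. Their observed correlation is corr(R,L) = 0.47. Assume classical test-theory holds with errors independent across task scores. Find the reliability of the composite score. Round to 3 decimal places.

0.837

Var(R+L) = 4.6² + 10.7² + 2·[4.6·10.7·0.47] = 135.65 + 46.2668 = 181.917.
With uncorrelated errors the cross-covariances are all true-score covariance, so they carry over unchanged; only the diagonal terms shrink to ρᵢσᵢ².
True-score variance = [4.6²·0.84 + 10.7²·0.77] + 46.2668 = 105.932 + 46.2668 = 152.198.
Reliability = 152.198 / 181.917 = 0.837.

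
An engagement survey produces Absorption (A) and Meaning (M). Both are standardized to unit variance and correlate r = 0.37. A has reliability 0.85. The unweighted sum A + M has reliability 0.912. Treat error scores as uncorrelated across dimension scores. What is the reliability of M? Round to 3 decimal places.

Var(A+M) = 2 + 2·0.37 = 2.740.
True-score variance = ρ_A + ρ_M + 2·0.37, so 0.912 = (0.85 + ρ_M + 0.74) / 2.740.
ρ_M = 0.912·2.740 − 0.85 − 0.74 = 0.909.

0.909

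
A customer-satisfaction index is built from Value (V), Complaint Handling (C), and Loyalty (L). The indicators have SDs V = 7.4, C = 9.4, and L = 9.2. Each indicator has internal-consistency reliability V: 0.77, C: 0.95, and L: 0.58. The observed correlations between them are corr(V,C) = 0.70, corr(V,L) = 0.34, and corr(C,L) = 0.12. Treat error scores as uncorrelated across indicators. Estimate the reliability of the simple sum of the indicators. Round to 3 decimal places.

0.866

Var(V+C+L) = 7.4² + 9.4² + 9.2² + 2·[7.4·9.4·0.70 + 7.4·9.2·0.34 + 9.4·9.2·0.12] = 227.76 + 164.434 = 392.194.
Under uncorrelated errors the observed covariances equal the true-score covariances, so only the own-variance terms attenuate.
True-score variance = [7.4²·0.77 + 9.4²·0.95 + 9.2²·0.58] + 164.434 = 175.198 + 164.434 = 339.632.
Reliability = 339.632 / 392.194 = 0.866.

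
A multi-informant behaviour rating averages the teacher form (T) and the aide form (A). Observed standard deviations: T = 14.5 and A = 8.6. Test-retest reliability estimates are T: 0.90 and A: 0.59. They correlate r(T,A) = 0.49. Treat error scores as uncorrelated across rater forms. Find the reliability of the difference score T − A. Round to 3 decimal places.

Var(T−A) = 14.5² + 8.6² − 2·14.5·8.6·0.49 = 284.21 − 122.206 = 162.004.
Under uncorrelated errors the observed covariances equal the true-score covariances, so only the own-variance terms attenuate.
True-score variance = [14.5²·0.90 + 8.6²·0.59] − 122.206 = 232.861 − 122.206 = 110.655.
Reliability = 110.655 / 162.004 = 0.683.

0.683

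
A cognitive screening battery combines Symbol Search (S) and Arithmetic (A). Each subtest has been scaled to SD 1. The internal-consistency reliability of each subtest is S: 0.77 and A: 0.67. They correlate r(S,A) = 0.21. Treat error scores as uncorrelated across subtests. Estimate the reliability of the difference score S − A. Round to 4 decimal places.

0.6456

Var(S−A) = 1 + 1 − 2·0.21 = 2 − 0.42 = 1.58.
With uncorrelated errors the cross-covariances are all true-score covariance, so they carry over unchanged; only the diagonal terms shrink to ρᵢσᵢ².
True-score variance = [0.77 + 0.67] − 0.42 = 1.44 − 0.42 = 1.02.
Reliability = 1.02 / 1.58 = 0.6456.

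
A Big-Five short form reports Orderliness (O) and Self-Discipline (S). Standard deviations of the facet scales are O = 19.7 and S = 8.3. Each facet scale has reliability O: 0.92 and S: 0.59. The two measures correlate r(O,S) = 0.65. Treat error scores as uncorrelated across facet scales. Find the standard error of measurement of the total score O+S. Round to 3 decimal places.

7.700

Var(total) = 456.98 + 212.563 = 669.543.
True-score variance = 397.688 + 212.563 = 610.251, so reliability = 0.9114.
Error variance = 669.543 − 610.251 = 59.2921; SEM = √59.2921 = 7.700.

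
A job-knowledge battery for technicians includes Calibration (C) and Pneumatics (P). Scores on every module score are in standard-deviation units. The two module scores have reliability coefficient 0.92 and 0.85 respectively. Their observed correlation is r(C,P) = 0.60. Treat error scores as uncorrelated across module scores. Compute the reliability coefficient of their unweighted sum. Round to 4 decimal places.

0.9281

Var(C+P) = 2 + 2·[0.60] = 2 + 1.2 = 3.2.
Because errors are independent across components, Cov(Tᵢ,Tⱼ) = Cov(Xᵢ,Xⱼ); the off-diagonal part of the true-score variance is the same as above.
True-score variance = [0.92 + 0.85] + 1.2 = 1.77 + 1.2 = 2.97.
Reliability = 2.97 / 3.2 = 0.9281.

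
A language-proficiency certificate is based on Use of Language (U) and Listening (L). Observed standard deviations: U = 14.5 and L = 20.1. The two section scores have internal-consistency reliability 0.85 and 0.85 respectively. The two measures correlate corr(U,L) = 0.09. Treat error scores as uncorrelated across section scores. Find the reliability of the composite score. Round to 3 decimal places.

0.862

Var(U+L) = 14.5² + 20.1² + 2·[14.5·20.1·0.09] = 614.26 + 52.461 = 666.721.
Under uncorrelated errors the observed covariances equal the true-score covariances, so only the own-variance terms attenuate.
True-score variance = [14.5²·0.85 + 20.1²·0.85] + 52.461 = 522.121 + 52.461 = 574.582.
Reliability = 574.582 / 666.721 = 0.862.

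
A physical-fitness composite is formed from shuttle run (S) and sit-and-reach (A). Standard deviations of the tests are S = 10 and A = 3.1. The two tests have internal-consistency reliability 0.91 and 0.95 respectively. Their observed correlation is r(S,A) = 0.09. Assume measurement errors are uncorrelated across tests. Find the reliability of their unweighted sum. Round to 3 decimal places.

0.918

Var(S+A) = 10² + 3.1² + 2·[10·3.1·0.09] = 109.61 + 5.58 = 115.19.
Under uncorrelated errors the observed covariances equal the true-score covariances, so only the own-variance terms attenuate.
True-score variance = [10²·0.91 + 3.1²·0.95] + 5.58 = 100.13 + 5.58 = 105.71.
Reliability = 105.71 / 115.19 = 0.918.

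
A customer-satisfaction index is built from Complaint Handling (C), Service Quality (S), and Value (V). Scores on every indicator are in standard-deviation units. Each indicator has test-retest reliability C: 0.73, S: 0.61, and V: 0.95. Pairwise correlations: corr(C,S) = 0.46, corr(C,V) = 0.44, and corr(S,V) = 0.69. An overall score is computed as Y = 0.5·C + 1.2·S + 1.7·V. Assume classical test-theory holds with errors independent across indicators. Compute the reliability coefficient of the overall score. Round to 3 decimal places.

Var(Y) = 0.5² + 1.2² + 1.7² + 2·[0.6·0.46 + 0.85·0.44 + 2.04·0.69] = 4.58 + 4.1152 = 8.6952.
Because errors are independent across components, Cov(Tᵢ,Tⱼ) = Cov(Xᵢ,Xⱼ); the off-diagonal part of the true-score variance is the same as above.
True-score variance = [0.5²·0.73 + 1.2²·0.61 + 1.7²·0.95] + 4.1152 = 3.8064 + 4.1152 = 7.9216.
Reliability = 7.9216 / 8.6952 = 0.911.

0.911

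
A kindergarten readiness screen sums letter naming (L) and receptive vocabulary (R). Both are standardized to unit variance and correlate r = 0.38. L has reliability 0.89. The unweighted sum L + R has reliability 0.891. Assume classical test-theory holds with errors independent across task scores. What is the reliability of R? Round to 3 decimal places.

0.809

Var(L+R) = 2 + 2·0.38 = 2.760.
True-score variance = ρ_L + ρ_R + 2·0.38, so 0.891 = (0.89 + ρ_R + 0.76) / 2.760.
ρ_R = 0.891·2.760 − 0.89 − 0.76 = 0.809.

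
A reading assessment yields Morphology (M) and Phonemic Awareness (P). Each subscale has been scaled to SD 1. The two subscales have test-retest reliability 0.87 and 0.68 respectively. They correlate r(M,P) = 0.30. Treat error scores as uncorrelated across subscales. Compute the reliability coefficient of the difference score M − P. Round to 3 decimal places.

Var(M−P) = 1 + 1 − 2·0.30 = 2 − 0.6 = 1.4.
Because errors are independent across components, Cov(Tᵢ,Tⱼ) = Cov(Xᵢ,Xⱼ); the off-diagonal part of the true-score variance is the same as above.
True-score variance = [0.87 + 0.68] − 0.6 = 1.55 − 0.6 = 0.95.
Reliability = 0.95 / 1.4 = 0.679.

0.679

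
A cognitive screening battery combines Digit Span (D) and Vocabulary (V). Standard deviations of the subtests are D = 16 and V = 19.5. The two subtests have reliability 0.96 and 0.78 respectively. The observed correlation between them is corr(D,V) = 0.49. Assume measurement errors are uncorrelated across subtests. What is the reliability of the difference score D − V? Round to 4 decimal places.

0.7159

Var(D−V) = 16² + 19.5² − 2·16·19.5·0.49 = 636.25 − 305.76 = 330.49.
Because errors are independent across components, Cov(Tᵢ,Tⱼ) = Cov(Xᵢ,Xⱼ); the off-diagonal part of the true-score variance is the same as above.
True-score variance = [16²·0.96 + 19.5²·0.78] − 305.76 = 542.355 − 305.76 = 236.595.
Reliability = 236.595 / 330.49 = 0.7159.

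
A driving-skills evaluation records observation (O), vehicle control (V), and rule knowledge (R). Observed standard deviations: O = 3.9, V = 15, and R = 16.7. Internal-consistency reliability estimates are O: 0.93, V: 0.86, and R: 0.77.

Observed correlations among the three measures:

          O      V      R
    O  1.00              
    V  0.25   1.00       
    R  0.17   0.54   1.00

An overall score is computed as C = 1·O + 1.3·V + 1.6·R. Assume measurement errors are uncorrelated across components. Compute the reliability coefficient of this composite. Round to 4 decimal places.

0.8748

Var(C) = 3.9² + 1.3²·15² + 1.6²·16.7² + 2·[1.3·3.9·15·0.25 + 1.6·3.9·16.7·0.17 + 2.08·15·16.7·0.54] = 1109.42 + 636.179 = 1745.6.
Because errors are independent across components, Cov(Tᵢ,Tⱼ) = Cov(Xᵢ,Xⱼ); the off-diagonal part of the true-score variance is the same as above.
True-score variance = [3.9²·0.93 + 1.3²·15²·0.86 + 1.6²·16.7²·0.77] + 636.179 = 890.908 + 636.179 = 1527.09.
Reliability = 1527.09 / 1745.6 = 0.8748.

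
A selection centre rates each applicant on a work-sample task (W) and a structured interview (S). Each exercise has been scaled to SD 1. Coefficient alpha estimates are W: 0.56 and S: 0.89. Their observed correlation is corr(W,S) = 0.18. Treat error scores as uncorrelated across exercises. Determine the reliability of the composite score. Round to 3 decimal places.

Var(W+S) = 2 + 2·[0.18] = 2 + 0.36 = 2.36.
With uncorrelated errors the cross-covariances are all true-score covariance, so they carry over unchanged; only the diagonal terms shrink to ρᵢσᵢ².
True-score variance = [0.56 + 0.89] + 0.36 = 1.45 + 0.36 = 1.81.
Reliability = 1.81 / 2.36 = 0.767.

0.767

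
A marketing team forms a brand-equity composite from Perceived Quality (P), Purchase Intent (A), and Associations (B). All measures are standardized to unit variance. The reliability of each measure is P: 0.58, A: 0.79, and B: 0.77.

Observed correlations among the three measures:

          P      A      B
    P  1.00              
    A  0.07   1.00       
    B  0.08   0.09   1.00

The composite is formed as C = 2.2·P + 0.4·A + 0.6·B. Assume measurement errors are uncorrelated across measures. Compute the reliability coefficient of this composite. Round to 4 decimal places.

Var(C) = 2.2² + 0.4² + 0.6² + 2·[0.88·0.07 + 1.32·0.08 + 0.24·0.09] = 5.36 + 0.3776 = 5.7376.
Because errors are independent across components, Cov(Tᵢ,Tⱼ) = Cov(Xᵢ,Xⱼ); the off-diagonal part of the true-score variance is the same as above.
True-score variance = [2.2²·0.58 + 0.4²·0.79 + 0.6²·0.77] + 0.3776 = 3.2108 + 0.3776 = 3.5884.
Reliability = 3.5884 / 5.7376 = 0.6254.

0.6254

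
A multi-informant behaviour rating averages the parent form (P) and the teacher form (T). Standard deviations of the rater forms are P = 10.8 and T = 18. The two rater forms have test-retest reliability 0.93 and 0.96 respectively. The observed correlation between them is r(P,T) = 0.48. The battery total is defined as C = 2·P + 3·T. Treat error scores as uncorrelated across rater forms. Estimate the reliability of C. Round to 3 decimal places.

Var(C) = 2²·10.8² + 3²·18² + 2·[6·10.8·18·0.48] = 3382.56 + 1119.74 = 4502.3.
Because errors are independent across components, Cov(Tᵢ,Tⱼ) = Cov(Xᵢ,Xⱼ); the off-diagonal part of the true-score variance is the same as above.
True-score variance = [2²·10.8²·0.93 + 3²·18²·0.96] + 1119.74 = 3233.26 + 1119.74 = 4353.
Reliability = 4353 / 4502.3 = 0.967.

0.967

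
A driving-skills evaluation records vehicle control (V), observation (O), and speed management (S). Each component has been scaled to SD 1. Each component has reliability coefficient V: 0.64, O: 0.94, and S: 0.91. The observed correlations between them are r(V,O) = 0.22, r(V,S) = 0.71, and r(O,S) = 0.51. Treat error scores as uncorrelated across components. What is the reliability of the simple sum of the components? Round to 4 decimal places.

Var(V+O+S) = 3 + 2·[0.22 + 0.71 + 0.51] = 3 + 2.88 = 5.88.
With uncorrelated errors the cross-covariances are all true-score covariance, so they carry over unchanged; only the diagonal terms shrink to ρᵢσᵢ².
True-score variance = [0.64 + 0.94 + 0.91] + 2.88 = 2.49 + 2.88 = 5.37.
Reliability = 5.37 / 5.88 = 0.9133.

0.9133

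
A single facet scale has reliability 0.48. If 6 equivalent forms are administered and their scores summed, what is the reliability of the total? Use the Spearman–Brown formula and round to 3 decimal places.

ρ_k = kρ / (1 + (k−1)ρ) = 6·0.48 / (1 + 5·0.48) = 2.880 / 3.400 = 0.847.

0.847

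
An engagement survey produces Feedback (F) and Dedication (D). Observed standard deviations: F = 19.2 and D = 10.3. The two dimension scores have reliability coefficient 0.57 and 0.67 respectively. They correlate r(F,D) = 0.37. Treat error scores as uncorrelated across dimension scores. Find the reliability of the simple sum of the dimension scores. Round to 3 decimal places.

Var(F+D) = 19.2² + 10.3² + 2·[19.2·10.3·0.37] = 474.73 + 146.342 = 621.072.
With uncorrelated errors the cross-covariances are all true-score covariance, so they carry over unchanged; only the diagonal terms shrink to ρᵢσᵢ².
True-score variance = [19.2²·0.57 + 10.3²·0.67] + 146.342 = 281.205 + 146.342 = 427.548.
Reliability = 427.548 / 621.072 = 0.688.

0.688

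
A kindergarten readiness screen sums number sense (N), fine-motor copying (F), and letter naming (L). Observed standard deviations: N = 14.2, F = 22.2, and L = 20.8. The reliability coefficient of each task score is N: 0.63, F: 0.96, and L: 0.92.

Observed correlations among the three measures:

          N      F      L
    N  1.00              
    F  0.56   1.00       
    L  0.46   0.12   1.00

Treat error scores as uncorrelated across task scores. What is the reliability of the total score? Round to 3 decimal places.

Var(N+F+L) = 14.2² + 22.2² + 20.8² + 2·[14.2·22.2·0.56 + 14.2·20.8·0.46 + 22.2·20.8·0.12] = 1127.12 + 735.622 = 1862.74.
Because errors are independent across components, Cov(Tᵢ,Tⱼ) = Cov(Xᵢ,Xⱼ); the off-diagonal part of the true-score variance is the same as above.
True-score variance = [14.2²·0.63 + 22.2²·0.96 + 20.8²·0.92] + 735.622 = 998.188 + 735.622 = 1733.81.
Reliability = 1733.81 / 1862.74 = 0.931.

0.931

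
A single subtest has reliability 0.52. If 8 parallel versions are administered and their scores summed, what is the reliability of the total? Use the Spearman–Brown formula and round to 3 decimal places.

0.897

ρ_k = kρ / (1 + (k−1)ρ) = 8·0.52 / (1 + 7·0.52) = 4.160 / 4.640 = 0.897.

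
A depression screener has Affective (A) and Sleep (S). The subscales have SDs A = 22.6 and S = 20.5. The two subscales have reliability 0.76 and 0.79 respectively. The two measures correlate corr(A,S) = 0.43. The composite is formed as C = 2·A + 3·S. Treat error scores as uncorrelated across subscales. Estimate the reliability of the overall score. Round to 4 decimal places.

Var(C) = 2²·22.6² + 3²·20.5² + 2·[6·22.6·20.5·0.43] = 5825.29 + 2390.63 = 8215.92.
Under uncorrelated errors the observed covariances equal the true-score covariances, so only the own-variance terms attenuate.
True-score variance = [2²·22.6²·0.76 + 3²·20.5²·0.79] + 2390.63 = 4540.69 + 2390.63 = 6931.32.
Reliability = 6931.32 / 8215.92 = 0.8436.

0.8436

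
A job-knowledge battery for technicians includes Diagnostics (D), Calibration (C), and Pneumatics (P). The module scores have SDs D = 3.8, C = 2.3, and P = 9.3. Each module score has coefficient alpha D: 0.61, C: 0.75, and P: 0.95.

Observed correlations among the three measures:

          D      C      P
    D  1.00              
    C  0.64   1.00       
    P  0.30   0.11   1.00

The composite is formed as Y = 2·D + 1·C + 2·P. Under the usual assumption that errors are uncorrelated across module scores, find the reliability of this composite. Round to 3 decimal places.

Var(Y) = 2²·3.8² + 2.3² + 2²·9.3² + 2·[2·3.8·2.3·0.64 + 4·3.8·9.3·0.30 + 2·2.3·9.3·0.11] = 409.01 + 116.602 = 525.612.
Because errors are independent across components, Cov(Tᵢ,Tⱼ) = Cov(Xᵢ,Xⱼ); the off-diagonal part of the true-score variance is the same as above.
True-score variance = [2²·3.8²·0.61 + 2.3²·0.75 + 2²·9.3²·0.95] + 116.602 = 367.863 + 116.602 = 484.465.
Reliability = 484.465 / 525.612 = 0.922.

0.922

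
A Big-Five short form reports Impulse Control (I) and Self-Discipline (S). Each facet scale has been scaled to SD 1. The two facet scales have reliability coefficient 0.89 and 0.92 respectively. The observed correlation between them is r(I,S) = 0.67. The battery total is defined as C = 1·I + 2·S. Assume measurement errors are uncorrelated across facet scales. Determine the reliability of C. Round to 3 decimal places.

Var(C) = 1 + 2² + 2·[2·0.67] = 5 + 2.68 = 7.68.
With uncorrelated errors the cross-covariances are all true-score covariance, so they carry over unchanged; only the diagonal terms shrink to ρᵢσᵢ².
True-score variance = [0.89 + 2²·0.92] + 2.68 = 4.57 + 2.68 = 7.25.
Reliability = 7.25 / 7.68 = 0.944.

0.944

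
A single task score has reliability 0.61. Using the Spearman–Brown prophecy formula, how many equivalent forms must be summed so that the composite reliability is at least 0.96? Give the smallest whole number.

16

k ≥ ρ*(1−ρ₁)/(ρ₁(1−ρ*)) = 0.96·0.39 / (0.61·0.04) = 15.344.
Smallest integer k = 16.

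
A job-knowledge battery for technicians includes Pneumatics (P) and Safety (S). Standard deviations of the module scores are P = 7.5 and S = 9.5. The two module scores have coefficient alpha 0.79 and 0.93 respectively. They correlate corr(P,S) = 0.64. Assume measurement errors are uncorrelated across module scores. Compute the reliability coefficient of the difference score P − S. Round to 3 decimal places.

0.672

Var(P−S) = 7.5² + 9.5² − 2·7.5·9.5·0.64 = 146.5 − 91.2 = 55.3.
Because errors are independent across components, Cov(Tᵢ,Tⱼ) = Cov(Xᵢ,Xⱼ); the off-diagonal part of the true-score variance is the same as above.
True-score variance = [7.5²·0.79 + 9.5²·0.93] − 91.2 = 128.37 − 91.2 = 37.17.
Reliability = 37.17 / 55.3 = 0.672.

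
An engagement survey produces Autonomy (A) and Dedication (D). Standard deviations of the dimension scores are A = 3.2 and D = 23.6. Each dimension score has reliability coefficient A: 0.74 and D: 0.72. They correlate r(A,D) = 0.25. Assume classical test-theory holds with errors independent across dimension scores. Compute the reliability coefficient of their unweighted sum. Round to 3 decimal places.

0.738

Var(A+D) = 3.2² + 23.6² + 2·[3.2·23.6·0.25] = 567.2 + 37.76 = 604.96.
Under uncorrelated errors the observed covariances equal the true-score covariances, so only the own-variance terms attenuate.
True-score variance = [3.2²·0.74 + 23.6²·0.72] + 37.76 = 408.589 + 37.76 = 446.349.
Reliability = 446.349 / 604.96 = 0.738.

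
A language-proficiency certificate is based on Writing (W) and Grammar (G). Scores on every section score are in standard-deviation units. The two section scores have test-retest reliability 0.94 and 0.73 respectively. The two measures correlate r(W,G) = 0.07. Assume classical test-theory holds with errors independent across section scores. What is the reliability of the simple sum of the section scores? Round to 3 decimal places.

Var(W+G) = 2 + 2·[0.07] = 2 + 0.14 = 2.14.
Under uncorrelated errors the observed covariances equal the true-score covariances, so only the own-variance terms attenuate.
True-score variance = [0.94 + 0.73] + 0.14 = 1.67 + 0.14 = 1.81.
Reliability = 1.81 / 2.14 = 0.846.

0.846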